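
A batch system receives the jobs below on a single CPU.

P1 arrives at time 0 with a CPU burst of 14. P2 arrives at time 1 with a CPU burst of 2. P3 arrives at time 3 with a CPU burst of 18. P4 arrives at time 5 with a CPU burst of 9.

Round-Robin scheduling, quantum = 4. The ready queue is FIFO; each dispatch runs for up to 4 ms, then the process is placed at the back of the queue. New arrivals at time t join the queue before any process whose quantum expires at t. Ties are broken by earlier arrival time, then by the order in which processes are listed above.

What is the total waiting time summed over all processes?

Gantt: | P1 0-4 | P2 4-6 | P3 6-10 | P1 10-14 | P4 14-18 | P3 18-22 | P1 22-26 | P4 26-30 | P3 30-34 | P1 34-36 | P4 36-37 | P3 37-43 |
Completion: P1=36  P2=6  P3=43  P4=37
Turnaround (C−A): P1=36  P2=5  P3=40  P4=32
Waiting = turnaround − burst: P1=22, P2=3, P3=22, P4=23
Total waiting = 22 + 3 + 22 + 23 = 70

70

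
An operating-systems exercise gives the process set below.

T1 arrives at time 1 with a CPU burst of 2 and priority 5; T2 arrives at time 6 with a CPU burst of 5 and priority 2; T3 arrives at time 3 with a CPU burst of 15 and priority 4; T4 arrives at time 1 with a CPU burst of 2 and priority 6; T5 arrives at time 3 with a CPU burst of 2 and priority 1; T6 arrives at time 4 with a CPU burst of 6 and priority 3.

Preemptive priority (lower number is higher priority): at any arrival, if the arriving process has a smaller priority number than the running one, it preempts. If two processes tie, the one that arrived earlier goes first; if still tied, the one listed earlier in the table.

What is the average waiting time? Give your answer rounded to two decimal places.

Timeline: | idle 0-1 | T1 1-3 | T5 3-5 | T6 5-6 | T2 6-11 | T6 11-16 | T3 16-31 | T4 31-33 |
Completion: T1=3  T2=11  T3=31  T4=33  T5=5  T6=16
Waiting times: T1=0, T2=0, T3=13, T4=30, T5=0, T6=6
Average waiting = (0+0+13+30+0+6) / 6 = 49/6 = 8.17

8.17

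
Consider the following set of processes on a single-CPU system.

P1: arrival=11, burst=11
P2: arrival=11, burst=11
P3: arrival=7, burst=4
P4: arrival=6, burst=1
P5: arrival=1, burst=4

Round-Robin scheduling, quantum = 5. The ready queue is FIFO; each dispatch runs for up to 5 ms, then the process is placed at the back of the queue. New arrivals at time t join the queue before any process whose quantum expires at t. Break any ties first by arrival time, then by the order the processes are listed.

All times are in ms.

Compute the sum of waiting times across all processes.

21

Gantt: | idle 0-1 | P5 1-5 | idle 5-6 | P4 6-7 | P3 7-11 | P1 11-16 | P2 16-21 | P1 21-26 | P2 26-31 | P1 31-32 | P2 32-33 |
Completion: P1=32  P2=33  P3=11  P4=7  P5=5
Turnaround (C−A): P1=21  P2=22  P3=4  P4=1  P5=4
Waiting = turnaround − burst: P1=10, P2=11, P3=0, P4=0, P5=0
Total waiting = 10 + 11 + 0 + 0 + 0 = 21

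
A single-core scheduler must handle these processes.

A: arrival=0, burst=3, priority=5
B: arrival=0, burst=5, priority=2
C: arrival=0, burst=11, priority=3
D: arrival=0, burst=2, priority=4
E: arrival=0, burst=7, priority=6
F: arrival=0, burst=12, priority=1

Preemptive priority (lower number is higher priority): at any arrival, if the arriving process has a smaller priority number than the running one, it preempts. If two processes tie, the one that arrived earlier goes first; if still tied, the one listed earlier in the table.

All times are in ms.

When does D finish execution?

Timeline: | F 0-12 | B 12-17 | C 17-28 | D 28-30 | A 30-33 | E 33-40 |
Completion: A=33  B=17  C=28  D=30  E=40  F=12
Turnaround (C−A): A=33  B=17  C=28  D=30  E=40  F=12

30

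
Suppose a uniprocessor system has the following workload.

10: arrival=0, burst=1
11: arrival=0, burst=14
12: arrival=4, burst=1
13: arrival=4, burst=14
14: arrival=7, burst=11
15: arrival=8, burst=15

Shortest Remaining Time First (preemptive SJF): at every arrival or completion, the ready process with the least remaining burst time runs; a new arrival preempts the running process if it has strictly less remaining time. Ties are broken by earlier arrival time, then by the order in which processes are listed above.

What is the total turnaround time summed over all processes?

Schedule: | 10 0-1 | 11 1-4 | 12 4-5 | 11 5-16 | 14 16-27 | 13 27-41 | 15 41-56 |
Completion: 10=1  11=16  12=5  13=41  14=27  15=56
Turnaround (C−A): 10=1  11=16  12=1  13=37  14=20  15=48
Turnaround = completion − arrival: 10=1, 11=16, 12=1, 13=37, 14=20, 15=48
Total turnaround = 1 + 16 + 1 + 37 + 20 + 48 = 123

123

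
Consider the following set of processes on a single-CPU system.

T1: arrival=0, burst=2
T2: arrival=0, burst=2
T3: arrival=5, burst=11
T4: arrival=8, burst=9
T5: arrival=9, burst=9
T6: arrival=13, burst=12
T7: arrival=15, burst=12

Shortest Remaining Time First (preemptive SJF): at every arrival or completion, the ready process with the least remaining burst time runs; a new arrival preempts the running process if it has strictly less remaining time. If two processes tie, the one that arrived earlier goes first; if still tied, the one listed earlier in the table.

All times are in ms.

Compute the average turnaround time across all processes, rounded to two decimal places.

19.29

Gantt: | T1 0-2 | T2 2-4 | idle 4-5 | T3 5-16 | T4 16-25 | T5 25-34 | T6 34-46 | T7 46-58 |
Completion: T1=2  T2=4  T3=16  T4=25  T5=34  T6=46  T7=58
Turnaround (C−A): T1=2  T2=4  T3=11  T4=17  T5=25  T6=33  T7=43
Turnaround times: T1=2, T2=4, T3=11, T4=17, T5=25, T6=33, T7=43
Average turnaround = (2+4+11+17+25+33+43) / 7 = 135/7 = 19.29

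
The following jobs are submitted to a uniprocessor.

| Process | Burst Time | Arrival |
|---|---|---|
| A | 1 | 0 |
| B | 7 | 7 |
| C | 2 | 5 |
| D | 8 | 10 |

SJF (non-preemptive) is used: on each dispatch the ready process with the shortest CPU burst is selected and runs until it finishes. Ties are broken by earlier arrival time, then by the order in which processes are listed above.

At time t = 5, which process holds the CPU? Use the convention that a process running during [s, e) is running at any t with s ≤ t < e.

C

Schedule: | A 0-1 | idle 1-5 | C 5-7 | B 7-14 | D 14-22 |
Completion: A=1  B=14  C=7  D=22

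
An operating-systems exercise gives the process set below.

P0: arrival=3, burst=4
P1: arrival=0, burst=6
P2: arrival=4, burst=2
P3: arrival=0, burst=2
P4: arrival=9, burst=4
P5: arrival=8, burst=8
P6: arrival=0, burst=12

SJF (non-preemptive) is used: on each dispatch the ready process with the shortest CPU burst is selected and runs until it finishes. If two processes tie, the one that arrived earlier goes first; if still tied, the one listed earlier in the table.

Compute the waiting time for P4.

Schedule: | P3 0-2 | P1 2-8 | P2 8-10 | P0 10-14 | P4 14-18 | P5 18-26 | P6 26-38 |
Completion: P0=14  P1=8  P2=10  P3=2  P4=18  P5=26  P6=38
Waiting(P4) = turnaround − burst = 9 − 4 = 5

5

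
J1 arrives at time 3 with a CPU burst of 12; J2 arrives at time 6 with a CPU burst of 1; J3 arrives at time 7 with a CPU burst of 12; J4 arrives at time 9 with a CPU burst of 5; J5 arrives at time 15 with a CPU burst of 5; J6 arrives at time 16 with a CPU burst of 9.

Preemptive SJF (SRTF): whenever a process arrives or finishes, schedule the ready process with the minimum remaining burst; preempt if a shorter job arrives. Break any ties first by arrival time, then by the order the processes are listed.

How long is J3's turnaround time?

Timeline: | idle 0-3 | J1 3-6 | J2 6-7 | J1 7-9 | J4 9-14 | J1 14-15 | J5 15-20 | J1 20-26 | J6 26-35 | J3 35-47 |
Completion: J1=26  J2=7  J3=47  J4=14  J5=20  J6=35
Turnaround(J3) = completion − arrival = 47 − 7 = 40

40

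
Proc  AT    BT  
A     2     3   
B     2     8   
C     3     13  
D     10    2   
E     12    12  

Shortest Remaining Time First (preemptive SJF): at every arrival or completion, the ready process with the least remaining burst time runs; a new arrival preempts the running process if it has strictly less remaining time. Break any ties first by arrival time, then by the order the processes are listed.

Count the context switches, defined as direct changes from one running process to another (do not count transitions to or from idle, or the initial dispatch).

Schedule: | idle 0-2 | A 2-5 | B 5-10 | D 10-12 | B 12-15 | E 15-27 | C 27-40 |
Completion: A=5  B=15  C=40  D=12  E=27
Turnaround (C−A): A=3  B=13  C=37  D=2  E=15

5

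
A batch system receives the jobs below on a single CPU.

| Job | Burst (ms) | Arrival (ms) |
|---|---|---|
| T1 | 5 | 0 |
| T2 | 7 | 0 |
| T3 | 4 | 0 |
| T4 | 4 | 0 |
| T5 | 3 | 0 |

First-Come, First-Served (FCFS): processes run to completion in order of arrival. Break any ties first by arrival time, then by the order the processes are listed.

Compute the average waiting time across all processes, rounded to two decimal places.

Schedule: | T1 0-5 | T2 5-12 | T3 12-16 | T4 16-20 | T5 20-23 |
Completion: T1=5  T2=12  T3=16  T4=20  T5=23
Waiting times: T1=0, T2=5, T3=12, T4=16, T5=20
Average waiting = (0+5+12+16+20) / 5 = 53/5 = 10.60

10.60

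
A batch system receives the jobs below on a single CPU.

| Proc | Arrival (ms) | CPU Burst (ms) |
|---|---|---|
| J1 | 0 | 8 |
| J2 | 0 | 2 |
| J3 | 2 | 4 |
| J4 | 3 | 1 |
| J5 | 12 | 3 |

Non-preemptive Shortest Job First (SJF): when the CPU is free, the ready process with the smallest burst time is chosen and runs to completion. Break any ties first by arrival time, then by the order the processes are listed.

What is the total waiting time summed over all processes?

13

Timeline: | J2 0-2 | J3 2-6 | J4 6-7 | J1 7-15 | J5 15-18 |
Completion: J1=15  J2=2  J3=6  J4=7  J5=18
Turnaround (C−A): J1=15  J2=2  J3=4  J4=4  J5=6
Waiting = turnaround − burst: J1=7, J2=0, J3=0, J4=3, J5=3
Total waiting = 7 + 0 + 0 + 3 + 3 = 13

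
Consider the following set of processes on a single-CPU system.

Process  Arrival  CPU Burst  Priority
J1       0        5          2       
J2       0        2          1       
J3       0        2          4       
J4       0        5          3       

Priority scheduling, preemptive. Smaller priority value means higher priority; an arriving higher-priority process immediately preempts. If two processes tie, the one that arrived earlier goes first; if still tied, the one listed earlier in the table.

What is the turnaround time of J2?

2

Gantt: | J2 0-2 | J1 2-7 | J4 7-12 | J3 12-14 |
Completion: J1=7  J2=2  J3=14  J4=12
Turnaround(J2) = completion − arrival = 2 − 0 = 2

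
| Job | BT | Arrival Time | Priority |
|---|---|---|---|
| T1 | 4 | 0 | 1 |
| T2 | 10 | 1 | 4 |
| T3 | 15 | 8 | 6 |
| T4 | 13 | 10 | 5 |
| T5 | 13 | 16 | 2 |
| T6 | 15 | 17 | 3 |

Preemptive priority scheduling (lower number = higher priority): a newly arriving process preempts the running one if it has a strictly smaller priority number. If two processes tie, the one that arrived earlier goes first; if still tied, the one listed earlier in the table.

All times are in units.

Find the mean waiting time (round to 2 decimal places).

15.67

Gantt: | T1 0-4 | T2 4-14 | T4 14-16 | T5 16-29 | T6 29-44 | T4 44-55 | T3 55-70 |
Completion: T1=4  T2=14  T3=70  T4=55  T5=29  T6=44
Turnaround (C−A): T1=4  T2=13  T3=62  T4=45  T5=13  T6=27
Waiting times: T1=0, T2=3, T3=47, T4=32, T5=0, T6=12
Average waiting = (0+3+47+32+0+12) / 6 = 94/6 = 15.67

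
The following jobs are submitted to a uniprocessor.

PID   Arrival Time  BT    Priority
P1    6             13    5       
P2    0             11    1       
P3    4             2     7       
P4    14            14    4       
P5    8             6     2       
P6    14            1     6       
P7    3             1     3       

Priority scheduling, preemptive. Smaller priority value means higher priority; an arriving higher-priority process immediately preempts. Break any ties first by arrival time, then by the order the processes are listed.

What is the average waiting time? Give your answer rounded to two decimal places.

Gantt: | P2 0-11 | P5 11-17 | P7 17-18 | P4 18-32 | P1 32-45 | P6 45-46 | P3 46-48 |
Completion: P1=45  P2=11  P3=48  P4=32  P5=17  P6=46  P7=18
Waiting times: P1=26, P2=0, P3=42, P4=4, P5=3, P6=31, P7=14
Average waiting = (26+0+42+4+3+31+14) / 7 = 120/7 = 17.14

17.14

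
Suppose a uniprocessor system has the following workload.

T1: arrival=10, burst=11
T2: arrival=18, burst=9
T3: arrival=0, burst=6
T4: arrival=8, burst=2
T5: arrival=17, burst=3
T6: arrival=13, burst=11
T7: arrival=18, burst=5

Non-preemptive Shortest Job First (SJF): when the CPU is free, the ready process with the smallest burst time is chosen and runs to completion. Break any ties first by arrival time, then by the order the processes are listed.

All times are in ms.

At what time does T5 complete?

24

Gantt: | T3 0-6 | idle 6-8 | T4 8-10 | T1 10-21 | T5 21-24 | T7 24-29 | T2 29-38 | T6 38-49 |
Completion: T1=21  T2=38  T3=6  T4=10  T5=24  T6=49  T7=29
Turnaround (C−A): T1=11  T2=20  T3=6  T4=2  T5=7  T6=36  T7=11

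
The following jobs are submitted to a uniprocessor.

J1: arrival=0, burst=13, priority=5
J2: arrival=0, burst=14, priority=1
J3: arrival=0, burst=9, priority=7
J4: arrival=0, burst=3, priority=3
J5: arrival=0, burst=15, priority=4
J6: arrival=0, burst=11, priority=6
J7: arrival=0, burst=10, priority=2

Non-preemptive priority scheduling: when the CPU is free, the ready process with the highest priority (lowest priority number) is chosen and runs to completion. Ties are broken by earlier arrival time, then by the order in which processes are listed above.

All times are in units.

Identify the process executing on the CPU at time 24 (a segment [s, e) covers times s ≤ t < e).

Gantt: | J2 0-14 | J7 14-24 | J4 24-27 | J5 27-42 | J1 42-55 | J6 55-66 | J3 66-75 |
Completion: J1=55  J2=14  J3=75  J4=27  J5=42  J6=66  J7=24
Turnaround (C−A): J1=55  J2=14  J3=75  J4=27  J5=42  J6=66  J7=24

J4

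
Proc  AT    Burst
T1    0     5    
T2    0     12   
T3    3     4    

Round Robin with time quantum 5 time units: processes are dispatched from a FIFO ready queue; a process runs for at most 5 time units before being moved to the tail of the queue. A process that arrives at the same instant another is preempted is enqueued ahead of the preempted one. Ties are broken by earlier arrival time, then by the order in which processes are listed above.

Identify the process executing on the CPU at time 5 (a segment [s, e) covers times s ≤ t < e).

Schedule: | T1 0-5 | T2 5-10 | T3 10-14 | T2 14-21 |
Completion: T1=5  T2=21  T3=14
Turnaround (C−A): T1=5  T2=21  T3=11

T2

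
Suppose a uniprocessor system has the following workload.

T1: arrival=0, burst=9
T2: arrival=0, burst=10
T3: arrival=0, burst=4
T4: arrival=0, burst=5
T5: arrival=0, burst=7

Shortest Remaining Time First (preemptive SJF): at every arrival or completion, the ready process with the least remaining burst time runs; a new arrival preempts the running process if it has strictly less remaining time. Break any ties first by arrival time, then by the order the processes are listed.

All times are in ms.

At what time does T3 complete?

Timeline: | T3 0-4 | T4 4-9 | T5 9-16 | T1 16-25 | T2 25-35 |
Completion: T1=25  T2=35  T3=4  T4=9  T5=16
Turnaround (C−A): T1=25  T2=35  T3=4  T4=9  T5=16

4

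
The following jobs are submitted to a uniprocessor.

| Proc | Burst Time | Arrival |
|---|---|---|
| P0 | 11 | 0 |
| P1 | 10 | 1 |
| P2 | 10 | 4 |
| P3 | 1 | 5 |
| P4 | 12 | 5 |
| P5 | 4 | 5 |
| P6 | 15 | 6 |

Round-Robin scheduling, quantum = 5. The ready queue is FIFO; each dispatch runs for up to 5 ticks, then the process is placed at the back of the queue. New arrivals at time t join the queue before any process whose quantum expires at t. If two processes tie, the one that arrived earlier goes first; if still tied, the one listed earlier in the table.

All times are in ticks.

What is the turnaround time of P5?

Gantt: | P0 0-5 | P1 5-10 | P2 10-15 | P3 15-16 | P4 16-21 | P5 21-25 | P0 25-30 | P6 30-35 | P1 35-40 | P2 40-45 | P4 45-50 | P0 50-51 | P6 51-56 | P4 56-58 | P6 58-63 |
Completion: P0=51  P1=40  P2=45  P3=16  P4=58  P5=25  P6=63
Turnaround (C−A): P0=51  P1=39  P2=41  P3=11  P4=53  P5=20  P6=57
Turnaround(P5) = completion − arrival = 25 − 5 = 20

20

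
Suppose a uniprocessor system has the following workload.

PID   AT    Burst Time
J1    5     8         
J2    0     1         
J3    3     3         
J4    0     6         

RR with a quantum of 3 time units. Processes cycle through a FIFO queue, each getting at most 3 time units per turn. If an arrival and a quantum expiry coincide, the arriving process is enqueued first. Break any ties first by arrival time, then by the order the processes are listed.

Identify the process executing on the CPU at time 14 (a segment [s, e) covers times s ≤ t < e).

Gantt: | J2 0-1 | J4 1-4 | J3 4-7 | J4 7-10 | J1 10-18 |
Completion: J1=18  J2=1  J3=7  J4=10

J1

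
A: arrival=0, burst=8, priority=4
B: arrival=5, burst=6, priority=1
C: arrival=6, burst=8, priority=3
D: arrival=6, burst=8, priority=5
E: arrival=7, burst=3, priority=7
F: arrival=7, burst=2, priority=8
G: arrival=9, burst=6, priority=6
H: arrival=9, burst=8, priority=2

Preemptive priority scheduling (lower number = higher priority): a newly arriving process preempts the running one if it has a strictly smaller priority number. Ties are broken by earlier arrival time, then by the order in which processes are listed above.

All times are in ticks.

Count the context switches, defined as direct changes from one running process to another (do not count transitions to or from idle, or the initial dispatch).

8

Gantt: | A 0-5 | B 5-11 | H 11-19 | C 19-27 | A 27-30 | D 30-38 | G 38-44 | E 44-47 | F 47-49 |
Completion: A=30  B=11  C=27  D=38  E=47  F=49  G=44  H=19
Turnaround (C−A): A=30  B=6  C=21  D=32  E=40  F=42  G=35  H=10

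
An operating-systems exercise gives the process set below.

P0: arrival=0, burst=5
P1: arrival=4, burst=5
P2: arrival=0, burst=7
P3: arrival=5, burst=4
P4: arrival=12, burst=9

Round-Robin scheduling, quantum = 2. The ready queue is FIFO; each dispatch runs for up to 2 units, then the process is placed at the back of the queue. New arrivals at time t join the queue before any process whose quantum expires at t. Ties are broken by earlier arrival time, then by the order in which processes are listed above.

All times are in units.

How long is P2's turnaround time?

Timeline: | P0 0-2 | P2 2-4 | P0 4-6 | P1 6-8 | P2 8-10 | P3 10-12 | P0 12-13 | P1 13-15 | P2 15-17 | P4 17-19 | P3 19-21 | P1 21-22 | P2 22-23 | P4 23-30 |
Completion: P0=13  P1=22  P2=23  P3=21  P4=30
Turnaround(P2) = completion − arrival = 23 − 0 = 23

23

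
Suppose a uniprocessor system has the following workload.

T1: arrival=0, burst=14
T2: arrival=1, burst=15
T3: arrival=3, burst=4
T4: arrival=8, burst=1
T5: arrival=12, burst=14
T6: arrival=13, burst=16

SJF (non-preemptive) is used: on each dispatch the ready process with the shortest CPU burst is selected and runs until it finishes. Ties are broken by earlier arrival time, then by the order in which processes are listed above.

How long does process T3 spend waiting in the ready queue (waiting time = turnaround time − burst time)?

Gantt: | T1 0-14 | T4 14-15 | T3 15-19 | T5 19-33 | T2 33-48 | T6 48-64 |
Completion: T1=14  T2=48  T3=19  T4=15  T5=33  T6=64
Turnaround (C−A): T1=14  T2=47  T3=16  T4=7  T5=21  T6=51
Waiting(T3) = turnaround − burst = 16 − 4 = 12

12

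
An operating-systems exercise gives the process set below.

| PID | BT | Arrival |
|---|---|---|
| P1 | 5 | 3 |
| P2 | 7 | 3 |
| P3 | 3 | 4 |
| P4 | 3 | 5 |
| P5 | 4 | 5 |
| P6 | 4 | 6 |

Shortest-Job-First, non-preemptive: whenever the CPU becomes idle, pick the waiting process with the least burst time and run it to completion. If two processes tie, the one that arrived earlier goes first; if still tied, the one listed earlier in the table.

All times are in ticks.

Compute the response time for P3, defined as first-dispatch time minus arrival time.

4

Timeline: | idle 0-3 | P1 3-8 | P3 8-11 | P4 11-14 | P5 14-18 | P6 18-22 | P2 22-29 |
Completion: P1=8  P2=29  P3=11  P4=14  P5=18  P6=22
Turnaround (C−A): P1=5  P2=26  P3=7  P4=9  P5=13  P6=16
Response(P3) = first start − arrival = 8 − 4 = 4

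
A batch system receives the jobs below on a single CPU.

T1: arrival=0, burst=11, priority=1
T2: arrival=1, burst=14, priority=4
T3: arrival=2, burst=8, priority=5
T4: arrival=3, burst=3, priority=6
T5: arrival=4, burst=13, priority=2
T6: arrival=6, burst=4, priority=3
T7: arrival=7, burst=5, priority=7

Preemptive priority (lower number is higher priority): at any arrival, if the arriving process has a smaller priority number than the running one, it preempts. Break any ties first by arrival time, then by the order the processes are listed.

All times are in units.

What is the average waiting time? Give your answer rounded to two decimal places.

26.43

Timeline: | T1 0-11 | T5 11-24 | T6 24-28 | T2 28-42 | T3 42-50 | T4 50-53 | T7 53-58 |
Completion: T1=11  T2=42  T3=50  T4=53  T5=24  T6=28  T7=58
Waiting times: T1=0, T2=27, T3=40, T4=47, T5=7, T6=18, T7=46
Average waiting = (0+27+40+47+7+18+46) / 7 = 185/7 = 26.43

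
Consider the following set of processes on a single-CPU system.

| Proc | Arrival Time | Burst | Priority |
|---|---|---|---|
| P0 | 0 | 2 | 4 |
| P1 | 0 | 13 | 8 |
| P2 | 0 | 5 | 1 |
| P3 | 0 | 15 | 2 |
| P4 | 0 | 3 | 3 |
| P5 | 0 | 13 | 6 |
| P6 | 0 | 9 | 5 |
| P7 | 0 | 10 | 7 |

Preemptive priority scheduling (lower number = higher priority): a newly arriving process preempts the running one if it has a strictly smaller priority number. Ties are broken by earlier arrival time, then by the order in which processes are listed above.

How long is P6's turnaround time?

Schedule: | P2 0-5 | P3 5-20 | P4 20-23 | P0 23-25 | P6 25-34 | P5 34-47 | P7 47-57 | P1 57-70 |
Completion: P0=25  P1=70  P2=5  P3=20  P4=23  P5=47  P6=34  P7=57
Turnaround (C−A): P0=25  P1=70  P2=5  P3=20  P4=23  P5=47  P6=34  P7=57
Turnaround(P6) = completion − arrival = 34 − 0 = 34

34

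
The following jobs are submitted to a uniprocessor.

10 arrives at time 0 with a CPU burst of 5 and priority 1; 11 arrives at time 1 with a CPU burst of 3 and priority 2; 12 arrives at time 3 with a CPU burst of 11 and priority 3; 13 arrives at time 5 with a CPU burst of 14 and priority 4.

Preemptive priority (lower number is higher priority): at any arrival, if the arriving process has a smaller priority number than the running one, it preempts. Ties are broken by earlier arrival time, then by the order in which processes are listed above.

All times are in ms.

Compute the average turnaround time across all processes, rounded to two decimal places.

14.00

Schedule: | 10 0-5 | 11 5-8 | 12 8-19 | 13 19-33 |
Completion: 10=5  11=8  12=19  13=33
Turnaround (C−A): 10=5  11=7  12=16  13=28
Turnaround times: 10=5, 11=7, 12=16, 13=28
Average turnaround = (5+7+16+28) / 4 = 56/4 = 14.00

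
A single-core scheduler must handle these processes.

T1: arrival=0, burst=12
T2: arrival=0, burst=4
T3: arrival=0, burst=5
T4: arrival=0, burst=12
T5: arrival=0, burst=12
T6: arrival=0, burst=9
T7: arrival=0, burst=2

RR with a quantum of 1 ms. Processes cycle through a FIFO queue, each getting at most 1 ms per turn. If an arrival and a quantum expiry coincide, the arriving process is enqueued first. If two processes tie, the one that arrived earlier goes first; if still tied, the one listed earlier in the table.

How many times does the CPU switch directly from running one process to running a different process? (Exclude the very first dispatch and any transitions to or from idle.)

Schedule: | T1 0-1 | T2 1-2 | T3 2-3 | T4 3-4 | T5 4-5 | T6 5-6 | T7 6-7 | T1 7-8 | T2 8-9 | T3 9-10 | T4 10-11 | T5 11-12 | T6 12-13 | T7 13-14 | T1 14-15 | T2 15-16 | T3 16-17 | T4 17-18 | T5 18-19 | T6 19-20 | T1 20-21 | T2 21-22 | T3 22-23 | T4 23-24 | T5 24-25 | T6 25-26 | T1 26-27 | T3 27-28 | T4 28-29 | T5 29-30 | T6 30-31 | T1 31-32 | T4 32-33 | T5 33-34 | T6 34-35 | T1 35-36 | T4 36-37 | T5 37-38 | T6 38-39 | T1 39-40 | T4 40-41 | T5 41-42 | T6 42-43 | T1 43-44 | T4 44-45 | T5 45-46 | T6 46-47 | T1 47-48 | T4 48-49 | T5 49-50 | T1 50-51 | T4 51-52 | T5 52-53 | T1 53-54 | T4 54-55 | T5 55-56 |
Completion: T1=54  T2=22  T3=28  T4=55  T5=56  T6=47  T7=14
Turnaround (C−A): T1=54  T2=22  T3=28  T4=55  T5=56  T6=47  T7=14

55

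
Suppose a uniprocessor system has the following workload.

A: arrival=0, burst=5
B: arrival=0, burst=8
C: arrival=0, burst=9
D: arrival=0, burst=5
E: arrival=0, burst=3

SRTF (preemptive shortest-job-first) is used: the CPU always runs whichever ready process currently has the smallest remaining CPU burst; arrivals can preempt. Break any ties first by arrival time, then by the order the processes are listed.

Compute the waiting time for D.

8

Gantt: | E 0-3 | A 3-8 | D 8-13 | B 13-21 | C 21-30 |
Completion: A=8  B=21  C=30  D=13  E=3
Waiting(D) = turnaround − burst = 13 − 5 = 8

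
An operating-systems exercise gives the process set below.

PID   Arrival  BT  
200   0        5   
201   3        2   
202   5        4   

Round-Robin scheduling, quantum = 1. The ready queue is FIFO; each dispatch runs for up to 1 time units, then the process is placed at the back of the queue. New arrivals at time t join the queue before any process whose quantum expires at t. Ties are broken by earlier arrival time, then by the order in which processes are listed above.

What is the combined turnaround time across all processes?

Gantt: | 200 0-3 | 201 3-4 | 200 4-5 | 201 5-6 | 202 6-7 | 200 7-8 | 202 8-11 |
Completion: 200=8  201=6  202=11
Turnaround = completion − arrival: 200=8, 201=3, 202=6
Total turnaround = 8 + 3 + 6 = 17

17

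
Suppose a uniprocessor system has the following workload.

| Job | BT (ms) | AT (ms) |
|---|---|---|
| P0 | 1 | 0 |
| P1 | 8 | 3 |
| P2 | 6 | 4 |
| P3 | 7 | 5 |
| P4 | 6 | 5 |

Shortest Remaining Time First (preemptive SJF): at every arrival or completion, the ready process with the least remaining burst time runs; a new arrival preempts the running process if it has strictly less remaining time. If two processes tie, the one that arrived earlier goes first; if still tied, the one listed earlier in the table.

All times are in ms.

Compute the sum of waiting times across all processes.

35

Timeline: | P0 0-1 | idle 1-3 | P1 3-4 | P2 4-10 | P4 10-16 | P1 16-23 | P3 23-30 |
Completion: P0=1  P1=23  P2=10  P3=30  P4=16
Turnaround (C−A): P0=1  P1=20  P2=6  P3=25  P4=11
Waiting = turnaround − burst: P0=0, P1=12, P2=0, P3=18, P4=5
Total waiting = 0 + 12 + 0 + 18 + 5 = 35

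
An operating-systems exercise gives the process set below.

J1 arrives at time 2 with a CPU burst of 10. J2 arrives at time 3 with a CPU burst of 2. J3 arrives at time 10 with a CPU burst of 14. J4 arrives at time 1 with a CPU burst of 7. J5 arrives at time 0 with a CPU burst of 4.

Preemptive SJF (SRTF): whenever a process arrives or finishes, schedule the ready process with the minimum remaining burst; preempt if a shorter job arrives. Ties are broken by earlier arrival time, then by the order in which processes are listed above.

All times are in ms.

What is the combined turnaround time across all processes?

67

Gantt: | J5 0-4 | J2 4-6 | J4 6-13 | J1 13-23 | J3 23-37 |
Completion: J1=23  J2=6  J3=37  J4=13  J5=4
Turnaround = completion − arrival: J1=21, J2=3, J3=27, J4=12, J5=4
Total turnaround = 21 + 3 + 27 + 12 + 4 = 67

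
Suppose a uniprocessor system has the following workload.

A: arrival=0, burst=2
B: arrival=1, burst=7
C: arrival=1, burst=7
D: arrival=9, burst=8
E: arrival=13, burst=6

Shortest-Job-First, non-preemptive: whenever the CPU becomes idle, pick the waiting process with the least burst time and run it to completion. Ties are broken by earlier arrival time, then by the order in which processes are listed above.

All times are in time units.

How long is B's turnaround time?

8

Schedule: | A 0-2 | B 2-9 | C 9-16 | E 16-22 | D 22-30 |
Completion: A=2  B=9  C=16  D=30  E=22
Turnaround (C−A): A=2  B=8  C=15  D=21  E=9
Turnaround(B) = completion − arrival = 9 − 1 = 8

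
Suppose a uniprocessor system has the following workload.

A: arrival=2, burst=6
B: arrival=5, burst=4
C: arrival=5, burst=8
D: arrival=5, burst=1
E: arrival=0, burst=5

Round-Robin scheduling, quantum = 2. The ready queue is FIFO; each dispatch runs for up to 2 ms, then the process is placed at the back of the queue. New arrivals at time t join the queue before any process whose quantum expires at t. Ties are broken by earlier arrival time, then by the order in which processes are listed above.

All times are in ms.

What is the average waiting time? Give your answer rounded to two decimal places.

8.80

Timeline: | E 0-2 | A 2-4 | E 4-6 | A 6-8 | B 8-10 | C 10-12 | D 12-13 | E 13-14 | A 14-16 | B 16-18 | C 18-24 |
Completion: A=16  B=18  C=24  D=13  E=14
Turnaround (C−A): A=14  B=13  C=19  D=8  E=14
Waiting times: A=8, B=9, C=11, D=7, E=9
Average waiting = (8+9+11+7+9) / 5 = 44/5 = 8.80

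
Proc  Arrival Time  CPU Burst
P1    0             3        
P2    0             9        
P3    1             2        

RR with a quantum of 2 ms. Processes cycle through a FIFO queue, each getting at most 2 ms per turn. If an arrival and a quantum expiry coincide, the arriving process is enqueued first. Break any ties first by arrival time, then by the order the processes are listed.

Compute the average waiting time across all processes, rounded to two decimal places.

Timeline: | P1 0-2 | P2 2-4 | P3 4-6 | P1 6-7 | P2 7-14 |
Completion: P1=7  P2=14  P3=6
Turnaround (C−A): P1=7  P2=14  P3=5
Waiting times: P1=4, P2=5, P3=3
Average waiting = (4+5+3) / 3 = 12/3 = 4.00

4.00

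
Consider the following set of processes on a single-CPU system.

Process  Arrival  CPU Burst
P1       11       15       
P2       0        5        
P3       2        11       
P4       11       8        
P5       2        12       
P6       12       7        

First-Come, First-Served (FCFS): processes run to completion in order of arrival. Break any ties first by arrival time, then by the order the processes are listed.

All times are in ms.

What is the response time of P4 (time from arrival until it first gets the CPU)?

32

Gantt: | P2 0-5 | P3 5-16 | P5 16-28 | P1 28-43 | P4 43-51 | P6 51-58 |
Completion: P1=43  P2=5  P3=16  P4=51  P5=28  P6=58
Turnaround (C−A): P1=32  P2=5  P3=14  P4=40  P5=26  P6=46
Response(P4) = first start − arrival = 43 − 11 = 32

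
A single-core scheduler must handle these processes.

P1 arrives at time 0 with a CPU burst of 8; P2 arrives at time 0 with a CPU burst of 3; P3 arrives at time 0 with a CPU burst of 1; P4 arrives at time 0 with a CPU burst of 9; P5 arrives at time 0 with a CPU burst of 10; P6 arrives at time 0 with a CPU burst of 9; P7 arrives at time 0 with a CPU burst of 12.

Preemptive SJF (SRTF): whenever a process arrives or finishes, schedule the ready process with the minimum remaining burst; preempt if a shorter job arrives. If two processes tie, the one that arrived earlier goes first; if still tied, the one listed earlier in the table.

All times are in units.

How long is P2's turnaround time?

Gantt: | P3 0-1 | P2 1-4 | P1 4-12 | P4 12-21 | P6 21-30 | P5 30-40 | P7 40-52 |
Completion: P1=12  P2=4  P3=1  P4=21  P5=40  P6=30  P7=52
Turnaround (C−A): P1=12  P2=4  P3=1  P4=21  P5=40  P6=30  P7=52
Turnaround(P2) = completion − arrival = 4 − 0 = 4

4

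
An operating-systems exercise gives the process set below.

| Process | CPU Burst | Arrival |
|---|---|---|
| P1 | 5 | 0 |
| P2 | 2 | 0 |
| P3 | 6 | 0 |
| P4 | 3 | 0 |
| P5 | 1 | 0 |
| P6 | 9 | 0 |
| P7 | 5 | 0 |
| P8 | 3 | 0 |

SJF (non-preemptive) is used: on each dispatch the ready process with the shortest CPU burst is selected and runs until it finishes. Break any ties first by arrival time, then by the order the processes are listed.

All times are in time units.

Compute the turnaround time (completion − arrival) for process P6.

34

Gantt: | P5 0-1 | P2 1-3 | P4 3-6 | P8 6-9 | P1 9-14 | P7 14-19 | P3 19-25 | P6 25-34 |
Completion: P1=14  P2=3  P3=25  P4=6  P5=1  P6=34  P7=19  P8=9
Turnaround(P6) = completion − arrival = 34 − 0 = 34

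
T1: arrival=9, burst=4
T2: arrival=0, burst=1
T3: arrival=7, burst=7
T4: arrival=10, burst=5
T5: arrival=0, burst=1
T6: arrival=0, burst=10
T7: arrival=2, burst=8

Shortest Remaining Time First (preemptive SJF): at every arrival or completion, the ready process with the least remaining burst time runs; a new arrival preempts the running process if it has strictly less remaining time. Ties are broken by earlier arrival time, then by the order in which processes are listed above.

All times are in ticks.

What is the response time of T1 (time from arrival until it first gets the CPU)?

Gantt: | T2 0-1 | T5 1-2 | T7 2-10 | T1 10-14 | T4 14-19 | T3 19-26 | T6 26-36 |
Completion: T1=14  T2=1  T3=26  T4=19  T5=2  T6=36  T7=10
Turnaround (C−A): T1=5  T2=1  T3=19  T4=9  T5=2  T6=36  T7=8
Response(T1) = first start − arrival = 10 − 9 = 1

1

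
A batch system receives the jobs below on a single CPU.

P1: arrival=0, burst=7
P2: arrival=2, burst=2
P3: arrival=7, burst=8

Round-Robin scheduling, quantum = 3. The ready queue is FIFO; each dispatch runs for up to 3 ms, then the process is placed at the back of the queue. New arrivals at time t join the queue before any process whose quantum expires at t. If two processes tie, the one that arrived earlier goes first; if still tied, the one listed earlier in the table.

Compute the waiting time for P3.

Timeline: | P1 0-3 | P2 3-5 | P1 5-8 | P3 8-11 | P1 11-12 | P3 12-17 |
Completion: P1=12  P2=5  P3=17
Turnaround (C−A): P1=12  P2=3  P3=10
Waiting(P3) = turnaround − burst = 10 − 8 = 2

2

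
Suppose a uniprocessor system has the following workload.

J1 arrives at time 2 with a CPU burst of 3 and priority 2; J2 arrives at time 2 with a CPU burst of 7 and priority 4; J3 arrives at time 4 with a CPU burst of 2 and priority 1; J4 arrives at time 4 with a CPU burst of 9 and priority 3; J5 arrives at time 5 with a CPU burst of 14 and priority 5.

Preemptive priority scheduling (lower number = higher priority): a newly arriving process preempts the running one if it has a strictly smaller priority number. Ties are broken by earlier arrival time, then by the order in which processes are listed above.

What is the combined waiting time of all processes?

Gantt: | idle 0-2 | J1 2-4 | J3 4-6 | J1 6-7 | J4 7-16 | J2 16-23 | J5 23-37 |
Completion: J1=7  J2=23  J3=6  J4=16  J5=37
Turnaround (C−A): J1=5  J2=21  J3=2  J4=12  J5=32
Waiting = turnaround − burst: J1=2, J2=14, J3=0, J4=3, J5=18
Total waiting = 2 + 14 + 0 + 3 + 18 = 37

37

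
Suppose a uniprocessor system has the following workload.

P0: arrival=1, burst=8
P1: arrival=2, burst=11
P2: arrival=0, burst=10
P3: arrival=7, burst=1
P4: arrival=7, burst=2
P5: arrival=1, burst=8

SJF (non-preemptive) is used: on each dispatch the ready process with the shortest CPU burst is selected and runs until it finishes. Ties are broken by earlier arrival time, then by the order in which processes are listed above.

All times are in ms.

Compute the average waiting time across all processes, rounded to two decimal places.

Schedule: | P2 0-10 | P3 10-11 | P4 11-13 | P0 13-21 | P5 21-29 | P1 29-40 |
Completion: P0=21  P1=40  P2=10  P3=11  P4=13  P5=29
Turnaround (C−A): P0=20  P1=38  P2=10  P3=4  P4=6  P5=28
Waiting times: P0=12, P1=27, P2=0, P3=3, P4=4, P5=20
Average waiting = (12+27+0+3+4+20) / 6 = 66/6 = 11.00

11.00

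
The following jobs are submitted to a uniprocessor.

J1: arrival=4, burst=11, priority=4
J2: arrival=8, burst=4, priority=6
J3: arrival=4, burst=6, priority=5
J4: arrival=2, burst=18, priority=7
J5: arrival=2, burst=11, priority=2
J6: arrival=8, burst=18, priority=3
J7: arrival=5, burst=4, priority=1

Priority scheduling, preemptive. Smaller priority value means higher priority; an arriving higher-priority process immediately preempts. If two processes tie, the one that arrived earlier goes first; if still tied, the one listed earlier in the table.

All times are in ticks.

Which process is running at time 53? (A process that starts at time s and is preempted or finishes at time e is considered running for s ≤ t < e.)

Schedule: | idle 0-2 | J5 2-5 | J7 5-9 | J5 9-17 | J6 17-35 | J1 35-46 | J3 46-52 | J2 52-56 | J4 56-74 |
Completion: J1=46  J2=56  J3=52  J4=74  J5=17  J6=35  J7=9

J2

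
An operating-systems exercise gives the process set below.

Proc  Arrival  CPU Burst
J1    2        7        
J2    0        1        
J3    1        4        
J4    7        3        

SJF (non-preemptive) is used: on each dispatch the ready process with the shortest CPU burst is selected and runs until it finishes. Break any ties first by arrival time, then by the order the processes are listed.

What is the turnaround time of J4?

Timeline: | J2 0-1 | J3 1-5 | J1 5-12 | J4 12-15 |
Completion: J1=12  J2=1  J3=5  J4=15
Turnaround (C−A): J1=10  J2=1  J3=4  J4=8
Turnaround(J4) = completion − arrival = 15 − 7 = 8

8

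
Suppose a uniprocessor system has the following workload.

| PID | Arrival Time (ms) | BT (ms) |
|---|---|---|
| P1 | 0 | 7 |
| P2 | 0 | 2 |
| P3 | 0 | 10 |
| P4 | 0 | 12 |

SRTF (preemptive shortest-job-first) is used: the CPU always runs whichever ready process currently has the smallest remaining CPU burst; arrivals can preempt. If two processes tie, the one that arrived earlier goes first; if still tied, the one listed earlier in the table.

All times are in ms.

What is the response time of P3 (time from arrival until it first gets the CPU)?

9

Schedule: | P2 0-2 | P1 2-9 | P3 9-19 | P4 19-31 |
Completion: P1=9  P2=2  P3=19  P4=31
Turnaround (C−A): P1=9  P2=2  P3=19  P4=31
Response(P3) = first start − arrival = 9 − 0 = 9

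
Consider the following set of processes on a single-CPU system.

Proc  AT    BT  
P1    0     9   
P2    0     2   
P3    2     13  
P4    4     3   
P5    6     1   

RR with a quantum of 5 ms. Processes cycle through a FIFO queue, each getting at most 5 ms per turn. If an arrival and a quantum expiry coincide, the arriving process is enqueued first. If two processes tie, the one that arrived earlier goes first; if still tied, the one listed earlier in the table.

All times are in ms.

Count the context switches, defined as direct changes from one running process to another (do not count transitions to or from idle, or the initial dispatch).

6

Schedule: | P1 0-5 | P2 5-7 | P3 7-12 | P4 12-15 | P1 15-19 | P5 19-20 | P3 20-28 |
Completion: P1=19  P2=7  P3=28  P4=15  P5=20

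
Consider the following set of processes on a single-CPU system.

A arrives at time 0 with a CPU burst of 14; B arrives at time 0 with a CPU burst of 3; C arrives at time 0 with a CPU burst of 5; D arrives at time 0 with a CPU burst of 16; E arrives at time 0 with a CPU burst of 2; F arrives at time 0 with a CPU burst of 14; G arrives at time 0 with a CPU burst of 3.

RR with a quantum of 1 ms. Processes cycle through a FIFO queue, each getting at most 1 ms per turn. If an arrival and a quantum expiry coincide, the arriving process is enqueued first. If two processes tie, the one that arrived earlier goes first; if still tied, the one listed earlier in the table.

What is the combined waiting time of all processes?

Timeline: | A 0-1 | B 1-2 | C 2-3 | D 3-4 | E 4-5 | F 5-6 | G 6-7 | A 7-8 | B 8-9 | C 9-10 | D 10-11 | E 11-12 | F 12-13 | G 13-14 | A 14-15 | B 15-16 | C 16-17 | D 17-18 | F 18-19 | G 19-20 | A 20-21 | C 21-22 | D 22-23 | F 23-24 | A 24-25 | C 25-26 | D 26-27 | F 27-28 | A 28-29 | D 29-30 | F 30-31 | A 31-32 | D 32-33 | F 33-34 | A 34-35 | D 35-36 | F 36-37 | A 37-38 | D 38-39 | F 39-40 | A 40-41 | D 41-42 | F 42-43 | A 43-44 | D 44-45 | F 45-46 | A 46-47 | D 47-48 | F 48-49 | A 49-50 | D 50-51 | F 51-52 | A 52-53 | D 53-54 | F 54-55 | D 55-57 |
Completion: A=53  B=16  C=26  D=57  E=12  F=55  G=20
Turnaround (C−A): A=53  B=16  C=26  D=57  E=12  F=55  G=20
Waiting = turnaround − burst: A=39, B=13, C=21, D=41, E=10, F=41, G=17
Total waiting = 39 + 13 + 21 + 41 + 10 + 41 + 17 = 182

182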